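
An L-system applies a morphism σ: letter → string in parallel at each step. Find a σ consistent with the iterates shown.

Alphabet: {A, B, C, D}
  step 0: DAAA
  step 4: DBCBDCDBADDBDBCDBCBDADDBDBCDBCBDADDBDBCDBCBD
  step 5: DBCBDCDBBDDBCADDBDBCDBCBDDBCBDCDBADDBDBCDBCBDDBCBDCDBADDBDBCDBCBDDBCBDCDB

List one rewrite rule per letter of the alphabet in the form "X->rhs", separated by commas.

A->AD, B->C, C->BD, D->DB

  step 4 ⇒ step 5: DBCBDCDBADDBDBCDBCBDADDBDBCDBCBDADDBDBCDBCBD ⇒ DB·C·BD·C·DB·BD·DB·C·AD·DB·DB·C·DB·C·BD·DB·C·BD·C·DB·AD·DB·DB·C·DB·C·BD·DB·C·BD·C·DB·AD·DB·DB·C·DB·C·BD·DB·C·BD·C·DB
    A ↦ AD
    B ↦ C
    C ↦ BD
    D ↦ DB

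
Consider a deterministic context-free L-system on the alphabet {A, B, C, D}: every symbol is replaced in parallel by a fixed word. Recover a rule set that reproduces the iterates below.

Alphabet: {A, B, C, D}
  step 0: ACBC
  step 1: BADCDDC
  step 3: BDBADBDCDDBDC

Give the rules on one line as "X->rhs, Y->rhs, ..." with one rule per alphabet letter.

  step 0 ⇒ step 1: ACBC ⇒ BA·DC·D·DC
    A ↦ BA
    B ↦ D
    C ↦ DC
    D ↦ B  (constrained at step 1)

A->BA, B->D, C->DC, D->B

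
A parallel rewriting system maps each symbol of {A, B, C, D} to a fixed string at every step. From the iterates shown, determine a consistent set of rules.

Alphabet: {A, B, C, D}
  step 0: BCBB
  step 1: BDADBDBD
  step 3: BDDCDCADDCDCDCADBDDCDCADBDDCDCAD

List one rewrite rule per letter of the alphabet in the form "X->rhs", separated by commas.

  step 0 ⇒ step 1: BCBB ⇒ BD·AD·BD·BD
    B ↦ BD
    C ↦ AD
    A ↦ DD  (constrained at step 1)
    D ↦ DC  (constrained at step 1)

A->DD, B->BD, C->AD, D->DC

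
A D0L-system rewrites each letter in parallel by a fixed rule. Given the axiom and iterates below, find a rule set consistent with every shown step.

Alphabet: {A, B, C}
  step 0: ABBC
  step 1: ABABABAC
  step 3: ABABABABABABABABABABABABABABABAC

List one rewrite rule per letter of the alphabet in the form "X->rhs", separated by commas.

  step 0 ⇒ step 1: ABBC ⇒ AB·AB·AB·AC
    A ↦ AB
    B ↦ AB
    C ↦ AC

A->AB, B->AB, C->AC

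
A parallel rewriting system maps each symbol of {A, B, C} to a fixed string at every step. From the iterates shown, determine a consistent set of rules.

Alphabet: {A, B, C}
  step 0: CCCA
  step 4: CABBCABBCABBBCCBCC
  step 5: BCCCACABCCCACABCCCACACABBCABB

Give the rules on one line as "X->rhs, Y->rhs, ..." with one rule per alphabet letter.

  step 4 ⇒ step 5: CABBCABBCABBBCCBCC ⇒ B·CC·CA·CA·B·CC·CA·CA·B·CC·CA·CA·CA·B·B·CA·B·B
    A ↦ CC
    B ↦ CA
    C ↦ B

A->CC, B->CA, C->B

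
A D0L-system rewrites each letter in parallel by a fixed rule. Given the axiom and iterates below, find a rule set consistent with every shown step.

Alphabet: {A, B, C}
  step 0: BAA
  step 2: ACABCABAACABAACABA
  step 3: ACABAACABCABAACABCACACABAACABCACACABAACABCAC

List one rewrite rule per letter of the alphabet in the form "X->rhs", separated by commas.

  step 2 ⇒ step 3: ACABCABAACABAACABA ⇒ AC·ABA·AC·ABC·ABA·AC·ABC·AC·AC·ABA·AC·ABC·AC·AC·ABA·AC·ABC·AC
    A ↦ AC
    B ↦ ABC
    C ↦ ABA

A->AC, B->ABC, C->ABA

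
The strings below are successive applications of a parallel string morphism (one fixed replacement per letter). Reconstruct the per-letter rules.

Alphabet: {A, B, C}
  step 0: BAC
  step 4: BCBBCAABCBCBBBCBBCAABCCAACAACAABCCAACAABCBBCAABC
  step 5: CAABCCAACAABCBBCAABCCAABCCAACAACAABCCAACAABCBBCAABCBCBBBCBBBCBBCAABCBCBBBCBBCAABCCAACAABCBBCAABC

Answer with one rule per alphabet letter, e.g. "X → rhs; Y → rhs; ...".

  step 4 ⇒ step 5: BCBBCAABCBCBBBCBBCAABCCAACAACAABCCAACAABCBBCAABC ⇒ CAA·BC·CAA·CAA·BC·B·B·CAA·BC·CAA·BC·CAA·CAA·CAA·BC·CAA·CAA·BC·B·B·CAA·BC·BC·B·B·BC·B·B·BC·B·B·CAA·BC·BC·B·B·BC·B·B·CAA·BC·CAA·CAA·BC·B·B·CAA·BC
    A ↦ B
    B ↦ CAA
    C ↦ BC

A->B, B->CAA, C->BC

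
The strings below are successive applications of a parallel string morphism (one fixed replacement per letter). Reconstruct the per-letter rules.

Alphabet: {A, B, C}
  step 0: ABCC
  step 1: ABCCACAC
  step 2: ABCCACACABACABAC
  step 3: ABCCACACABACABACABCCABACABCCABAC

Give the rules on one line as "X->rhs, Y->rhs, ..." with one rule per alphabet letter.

  step 2 ⇒ step 3: ABCCACACABACABAC ⇒ AB·CC·AC·AC·AB·AC·AB·AC·AB·CC·AB·AC·AB·CC·AB·AC
    A ↦ AB
    B ↦ CC
    C ↦ AC

A->AB, B->CC, C->AC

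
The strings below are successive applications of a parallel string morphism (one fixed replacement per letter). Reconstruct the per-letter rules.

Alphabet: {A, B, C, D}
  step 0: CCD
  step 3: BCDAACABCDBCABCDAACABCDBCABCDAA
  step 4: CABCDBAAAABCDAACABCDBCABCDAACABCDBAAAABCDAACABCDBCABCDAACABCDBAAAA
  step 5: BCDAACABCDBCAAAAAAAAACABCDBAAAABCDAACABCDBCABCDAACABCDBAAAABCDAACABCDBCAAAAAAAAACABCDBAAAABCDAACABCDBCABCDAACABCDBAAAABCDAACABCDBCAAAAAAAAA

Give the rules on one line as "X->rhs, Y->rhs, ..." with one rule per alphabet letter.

  step 4 ⇒ step 5: CABCDBAAAABCDAACABCDBCABCDAACABCDBAAAABCDAACABCDBCABCDAACABCDBAAAA ⇒ BCD·AA·CA·BCD·B·CA·AA·AA·AA·AA·CA·BCD·B·AA·AA·BCD·AA·CA·BCD·B·CA·BCD·AA·CA·BCD·B·AA·AA·BCD·AA·CA·BCD·B·CA·AA·AA·AA·AA·CA·BCD·B·AA·AA·BCD·AA·CA·BCD·B·CA·BCD·AA·CA·BCD·B·AA·AA·BCD·AA·CA·BCD·B·CA·AA·AA·AA·AA
    A ↦ AA
    B ↦ CA
    C ↦ BCD
    D ↦ B

A->AA, B->CA, C->BCD, D->B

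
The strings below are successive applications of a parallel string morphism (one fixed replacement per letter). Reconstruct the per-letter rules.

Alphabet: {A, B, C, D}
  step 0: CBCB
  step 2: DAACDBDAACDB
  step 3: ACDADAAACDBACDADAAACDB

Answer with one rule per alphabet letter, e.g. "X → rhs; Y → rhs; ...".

  step 2 ⇒ step 3: DAACDBDAACDB ⇒ AC·DA·DA·A·AC·DB·AC·DA·DA·A·AC·DB
    A ↦ DA
    B ↦ DB
    C ↦ A
    D ↦ AC

A->DA, B->DB, C->A, D->AC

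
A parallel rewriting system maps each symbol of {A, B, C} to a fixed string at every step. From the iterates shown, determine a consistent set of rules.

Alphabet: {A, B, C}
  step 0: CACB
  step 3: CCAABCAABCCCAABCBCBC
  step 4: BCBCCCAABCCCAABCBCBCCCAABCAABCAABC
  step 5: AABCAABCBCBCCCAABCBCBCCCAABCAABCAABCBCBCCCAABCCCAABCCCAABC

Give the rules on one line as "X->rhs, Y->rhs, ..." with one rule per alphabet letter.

A->C, B->AA, C->BC

  step 4 ⇒ step 5: BCBCCCAABCCCAABCBCBCCCAABCAABCAABC ⇒ AA·BC·AA·BC·BC·BC·C·C·AA·BC·BC·BC·C·C·AA·BC·AA·BC·AA·BC·BC·BC·C·C·AA·BC·C·C·AA·BC·C·C·AA·BC
    A ↦ C
    B ↦ AA
    C ↦ BC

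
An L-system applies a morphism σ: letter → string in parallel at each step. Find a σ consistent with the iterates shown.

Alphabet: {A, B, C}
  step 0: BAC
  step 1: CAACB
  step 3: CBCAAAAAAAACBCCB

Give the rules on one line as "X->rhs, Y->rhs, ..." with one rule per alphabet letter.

  step 0 ⇒ step 1: BAC ⇒ C·AA·CB
    A ↦ AA
    B ↦ C
    C ↦ CB

A->AA, B->C, C->CB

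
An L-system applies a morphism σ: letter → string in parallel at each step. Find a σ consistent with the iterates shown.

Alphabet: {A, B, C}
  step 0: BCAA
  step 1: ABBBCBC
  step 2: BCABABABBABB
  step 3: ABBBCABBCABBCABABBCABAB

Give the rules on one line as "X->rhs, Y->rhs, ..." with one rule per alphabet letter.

  step 2 ⇒ step 3: BCABABABBABB ⇒ AB·B·BC·AB·BC·AB·BC·AB·AB·BC·AB·AB
    A ↦ BC
    B ↦ AB
    C ↦ B

A->BC, B->AB, C->B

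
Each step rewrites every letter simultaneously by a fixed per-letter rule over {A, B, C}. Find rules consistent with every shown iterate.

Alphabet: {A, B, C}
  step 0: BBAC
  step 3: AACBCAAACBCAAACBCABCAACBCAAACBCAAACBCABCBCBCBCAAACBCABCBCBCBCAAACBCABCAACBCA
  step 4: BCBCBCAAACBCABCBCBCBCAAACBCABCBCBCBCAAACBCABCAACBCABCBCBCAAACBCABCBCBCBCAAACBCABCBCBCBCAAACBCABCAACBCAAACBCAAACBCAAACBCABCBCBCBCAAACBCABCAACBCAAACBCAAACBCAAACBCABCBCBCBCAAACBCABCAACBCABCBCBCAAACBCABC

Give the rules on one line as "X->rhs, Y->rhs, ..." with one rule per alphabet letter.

  step 3 ⇒ step 4: AACBCAAACBCAAACBCABCAACBCAAACBCAAACBCABCBCBCBCAAACBCABCBCBCBCAAACBCABCAACBCA ⇒ BC·BC·BCA·AAC·BCA·BC·BC·BC·BCA·AAC·BCA·BC·BC·BC·BCA·AAC·BCA·BC·AAC·BCA·BC·BC·BCA·AAC·BCA·BC·BC·BC·BCA·AAC·BCA·BC·BC·BC·BCA·AAC·BCA·BC·AAC·BCA·AAC·BCA·AAC·BCA·AAC·BCA·BC·BC·BC·BCA·AAC·BCA·BC·AAC·BCA·AAC·BCA·AAC·BCA·AAC·BCA·BC·BC·BC·BCA·AAC·BCA·BC·AAC·BCA·BC·BC·BCA·AAC·BCA·BC
    A ↦ BC
    B ↦ AAC
    C ↦ BCA

A->BC, B->AAC, C->BCA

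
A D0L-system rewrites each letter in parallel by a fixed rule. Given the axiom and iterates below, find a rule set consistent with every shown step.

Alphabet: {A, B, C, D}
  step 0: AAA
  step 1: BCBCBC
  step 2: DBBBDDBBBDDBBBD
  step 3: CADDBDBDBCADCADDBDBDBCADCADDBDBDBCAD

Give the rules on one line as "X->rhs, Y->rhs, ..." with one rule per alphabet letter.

  step 2 ⇒ step 3: DBBBDDBBBDDBBBD ⇒ CAD·DB·DB·DB·CAD·CAD·DB·DB·DB·CAD·CAD·DB·DB·DB·CAD
    B ↦ DB
    D ↦ CAD
  step 0 ⇒ step 1: AAA ⇒ BC·BC·BC
    A ↦ BC
  step 1 ⇒ step 2: BCBCBC ⇒ DB·BBD·DB·BBD·DB·BBD
    C ↦ BBD

A->BC, B->DB, C->BBD, D->CAD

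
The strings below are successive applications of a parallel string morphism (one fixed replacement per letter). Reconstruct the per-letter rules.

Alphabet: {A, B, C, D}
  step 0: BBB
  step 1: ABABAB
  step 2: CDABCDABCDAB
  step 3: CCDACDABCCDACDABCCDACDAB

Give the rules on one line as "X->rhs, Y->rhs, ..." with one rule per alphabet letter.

  step 2 ⇒ step 3: CDABCDABCDAB ⇒ CC·DA·CD·AB·CC·DA·CD·AB·CC·DA·CD·AB
    A ↦ CD
    B ↦ AB
    C ↦ CC
    D ↦ DA

A->CD, B->AB, C->CC, D->DA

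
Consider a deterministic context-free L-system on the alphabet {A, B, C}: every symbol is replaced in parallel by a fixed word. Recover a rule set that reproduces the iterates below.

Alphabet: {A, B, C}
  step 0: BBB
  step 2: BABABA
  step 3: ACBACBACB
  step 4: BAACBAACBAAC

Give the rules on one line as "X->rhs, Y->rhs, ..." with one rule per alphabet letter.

  step 3 ⇒ step 4: ACBACBACB ⇒ B·A·AC·B·A·AC·B·A·AC
    A ↦ B
    B ↦ AC
    C ↦ A

A->B, B->AC, C->A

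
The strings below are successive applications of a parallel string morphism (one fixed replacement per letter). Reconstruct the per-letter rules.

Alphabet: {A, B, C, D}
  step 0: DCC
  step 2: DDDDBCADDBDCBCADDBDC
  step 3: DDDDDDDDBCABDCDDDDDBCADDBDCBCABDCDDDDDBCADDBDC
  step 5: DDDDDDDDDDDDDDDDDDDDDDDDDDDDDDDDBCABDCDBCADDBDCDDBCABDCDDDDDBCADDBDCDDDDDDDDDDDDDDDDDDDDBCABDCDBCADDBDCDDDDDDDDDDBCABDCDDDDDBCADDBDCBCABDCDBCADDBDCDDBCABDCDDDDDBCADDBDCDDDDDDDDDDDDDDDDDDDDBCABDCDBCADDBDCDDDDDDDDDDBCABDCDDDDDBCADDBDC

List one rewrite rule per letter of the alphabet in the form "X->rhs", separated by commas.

A->D, B->BCA, C->BDC, D->DD

  step 2 ⇒ step 3: DDDDBCADDBDCBCADDBDC ⇒ DD·DD·DD·DD·BCA·BDC·D·DD·DD·BCA·DD·BDC·BCA·BDC·D·DD·DD·BCA·DD·BDC
    A ↦ D
    B ↦ BCA
    C ↦ BDC
    D ↦ DD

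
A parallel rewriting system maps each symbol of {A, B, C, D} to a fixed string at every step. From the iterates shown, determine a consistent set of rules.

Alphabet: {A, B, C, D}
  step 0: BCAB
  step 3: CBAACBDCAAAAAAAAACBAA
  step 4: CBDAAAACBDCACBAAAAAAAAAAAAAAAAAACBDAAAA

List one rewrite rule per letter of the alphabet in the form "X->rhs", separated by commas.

A->AA, B->D, C->CB, D->CA

  step 3 ⇒ step 4: CBAACBDCAAAAAAAAACBAA ⇒ CB·D·AA·AA·CB·D·CA·CB·AA·AA·AA·AA·AA·AA·AA·AA·AA·CB·D·AA·AA
    A ↦ AA
    B ↦ D
    C ↦ CB
    D ↦ CA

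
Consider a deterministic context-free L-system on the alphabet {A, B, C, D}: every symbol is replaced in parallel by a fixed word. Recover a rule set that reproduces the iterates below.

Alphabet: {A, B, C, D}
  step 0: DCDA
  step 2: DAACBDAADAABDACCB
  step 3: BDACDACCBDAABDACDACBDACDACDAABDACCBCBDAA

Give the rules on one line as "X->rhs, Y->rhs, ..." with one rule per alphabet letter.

  step 2 ⇒ step 3: DAACBDAADAABDACCB ⇒ B·DAC·DAC·CB·DAA·B·DAC·DAC·B·DAC·DAC·DAA·B·DAC·CB·CB·DAA
    A ↦ DAC
    B ↦ DAA
    C ↦ CB
    D ↦ B

A->DAC, B->DAA, C->CB, D->B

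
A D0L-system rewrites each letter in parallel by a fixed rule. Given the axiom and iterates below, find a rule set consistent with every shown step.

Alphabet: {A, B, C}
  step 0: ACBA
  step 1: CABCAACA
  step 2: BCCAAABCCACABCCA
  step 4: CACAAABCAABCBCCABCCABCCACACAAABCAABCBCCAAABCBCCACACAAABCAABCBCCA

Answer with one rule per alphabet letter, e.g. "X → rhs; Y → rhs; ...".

  step 1 ⇒ step 2: CABCAACA ⇒ BC·CA·AA·BC·CA·CA·BC·CA
    A ↦ CA
    B ↦ AA
    C ↦ BC

A->CA, B->AA, C->BC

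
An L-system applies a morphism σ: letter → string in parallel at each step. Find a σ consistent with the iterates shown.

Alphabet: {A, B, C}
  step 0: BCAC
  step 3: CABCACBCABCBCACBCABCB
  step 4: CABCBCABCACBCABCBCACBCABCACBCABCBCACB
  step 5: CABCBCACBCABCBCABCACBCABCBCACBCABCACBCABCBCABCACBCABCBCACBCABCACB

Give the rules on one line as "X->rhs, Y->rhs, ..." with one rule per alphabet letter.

A->B, B->CB, C->CA

  step 4 ⇒ step 5: CABCBCABCACBCABCBCACBCABCACBCABCBCACB ⇒ CA·B·CB·CA·CB·CA·B·CB·CA·B·CA·CB·CA·B·CB·CA·CB·CA·B·CA·CB·CA·B·CB·CA·B·CA·CB·CA·B·CB·CA·CB·CA·B·CA·CB
    A ↦ B
    B ↦ CB
    C ↦ CA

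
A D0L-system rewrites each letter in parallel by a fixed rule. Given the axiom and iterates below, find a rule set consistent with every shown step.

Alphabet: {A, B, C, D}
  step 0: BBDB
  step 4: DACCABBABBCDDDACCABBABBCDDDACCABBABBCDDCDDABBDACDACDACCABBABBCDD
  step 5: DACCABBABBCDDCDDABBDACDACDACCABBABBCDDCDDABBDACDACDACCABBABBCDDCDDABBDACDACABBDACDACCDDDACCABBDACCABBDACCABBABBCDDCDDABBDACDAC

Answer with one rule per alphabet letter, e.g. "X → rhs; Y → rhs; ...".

  step 4 ⇒ step 5: DACCABBABBCDDDACCABBABBCDDDACCABBABBCDDCDDABBDACDACDACCABBABBCDD ⇒ DAC·C·ABB·ABB·C·D·D·C·D·D·ABB·DAC·DAC·DAC·C·ABB·ABB·C·D·D·C·D·D·ABB·DAC·DAC·DAC·C·ABB·ABB·C·D·D·C·D·D·ABB·DAC·DAC·ABB·DAC·DAC·C·D·D·DAC·C·ABB·DAC·C·ABB·DAC·C·ABB·ABB·C·D·D·C·D·D·ABB·DAC·DAC
    A ↦ C
    B ↦ D
    C ↦ ABB
    D ↦ DAC

A->C, B->D, C->ABB, D->DAC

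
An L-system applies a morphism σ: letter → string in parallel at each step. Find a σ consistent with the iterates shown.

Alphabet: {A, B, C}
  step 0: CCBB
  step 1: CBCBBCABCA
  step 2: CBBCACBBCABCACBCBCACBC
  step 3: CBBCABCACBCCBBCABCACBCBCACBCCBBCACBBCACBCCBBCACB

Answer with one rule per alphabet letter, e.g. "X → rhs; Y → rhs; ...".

A->C, B->BCA, C->CB

  step 2 ⇒ step 3: CBBCACBBCABCACBCBCACBC ⇒ CB·BCA·BCA·CB·C·CB·BCA·BCA·CB·C·BCA·CB·C·CB·BCA·CB·BCA·CB·C·CB·BCA·CB
    A ↦ C
    B ↦ BCA
    C ↦ CB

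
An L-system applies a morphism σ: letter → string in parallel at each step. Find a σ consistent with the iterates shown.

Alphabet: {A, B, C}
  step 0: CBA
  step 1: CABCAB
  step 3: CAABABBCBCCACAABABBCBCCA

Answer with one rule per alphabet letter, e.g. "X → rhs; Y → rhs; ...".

  step 0 ⇒ step 1: CBA ⇒ CA·BC·AB
    A ↦ AB
    B ↦ BC
    C ↦ CA

A->AB, B->BC, C->CA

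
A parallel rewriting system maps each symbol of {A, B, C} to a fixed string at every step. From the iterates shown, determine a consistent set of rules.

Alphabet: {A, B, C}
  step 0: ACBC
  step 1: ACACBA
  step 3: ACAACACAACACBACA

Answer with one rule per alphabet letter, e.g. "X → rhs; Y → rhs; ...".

  step 0 ⇒ step 1: ACBC ⇒ AC·A·CB·A
    A ↦ AC
    B ↦ CB
    C ↦ A

A->AC, B->CB, C->A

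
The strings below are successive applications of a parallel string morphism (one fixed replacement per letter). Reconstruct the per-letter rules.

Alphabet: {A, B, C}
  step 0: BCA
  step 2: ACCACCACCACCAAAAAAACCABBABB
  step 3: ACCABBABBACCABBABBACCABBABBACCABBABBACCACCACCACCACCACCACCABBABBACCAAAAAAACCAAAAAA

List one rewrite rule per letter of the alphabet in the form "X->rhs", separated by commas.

  step 2 ⇒ step 3: ACCACCACCACCAAAAAAACCABBABB ⇒ ACC·ABB·ABB·ACC·ABB·ABB·ACC·ABB·ABB·ACC·ABB·ABB·ACC·ACC·ACC·ACC·ACC·ACC·ACC·ABB·ABB·ACC·AAA·AAA·ACC·AAA·AAA
    A ↦ ACC
    B ↦ AAA
    C ↦ ABB

A->ACC, B->AAA, C->ABB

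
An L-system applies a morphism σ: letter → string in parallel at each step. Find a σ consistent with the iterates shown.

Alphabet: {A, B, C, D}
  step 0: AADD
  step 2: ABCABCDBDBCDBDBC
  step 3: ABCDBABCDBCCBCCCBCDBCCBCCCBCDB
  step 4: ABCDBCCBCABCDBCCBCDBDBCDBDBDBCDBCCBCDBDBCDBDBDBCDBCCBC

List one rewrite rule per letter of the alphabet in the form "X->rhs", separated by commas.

  step 3 ⇒ step 4: ABCDBABCDBCCBCCCBCDBCCBCCCBCDB ⇒ AB·C·DB·CCB·C·AB·C·DB·CCB·C·DB·DB·C·DB·DB·DB·C·DB·CCB·C·DB·DB·C·DB·DB·DB·C·DB·CCB·C
    A ↦ AB
    B ↦ C
    C ↦ DB
    D ↦ CCB

A->AB, B->C, C->DB, D->CCB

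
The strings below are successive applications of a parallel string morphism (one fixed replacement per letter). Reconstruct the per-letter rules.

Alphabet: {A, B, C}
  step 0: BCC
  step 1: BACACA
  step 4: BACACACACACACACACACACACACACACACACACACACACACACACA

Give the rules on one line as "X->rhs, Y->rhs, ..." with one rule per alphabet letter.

A->CA, B->BA, C->CA

  step 0 ⇒ step 1: BCC ⇒ BA·CA·CA
    B ↦ BA
    C ↦ CA
    A ↦ CA  (constrained at step 1)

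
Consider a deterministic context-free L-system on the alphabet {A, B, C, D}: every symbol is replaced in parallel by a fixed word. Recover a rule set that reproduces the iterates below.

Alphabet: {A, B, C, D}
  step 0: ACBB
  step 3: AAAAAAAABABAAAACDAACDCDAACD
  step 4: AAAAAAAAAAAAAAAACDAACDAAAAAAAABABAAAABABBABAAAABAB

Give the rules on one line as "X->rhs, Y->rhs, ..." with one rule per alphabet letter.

  step 3 ⇒ step 4: AAAAAAAABABAAAACDAACDCDAACD ⇒ AA·AA·AA·AA·AA·AA·AA·AA·CD·AA·CD·AA·AA·AA·AA·BA·B·AA·AA·BA·B·BA·B·AA·AA·BA·B
    A ↦ AA
    B ↦ CD
    C ↦ BA
    D ↦ B

A->AA, B->CD, C->BA, D->B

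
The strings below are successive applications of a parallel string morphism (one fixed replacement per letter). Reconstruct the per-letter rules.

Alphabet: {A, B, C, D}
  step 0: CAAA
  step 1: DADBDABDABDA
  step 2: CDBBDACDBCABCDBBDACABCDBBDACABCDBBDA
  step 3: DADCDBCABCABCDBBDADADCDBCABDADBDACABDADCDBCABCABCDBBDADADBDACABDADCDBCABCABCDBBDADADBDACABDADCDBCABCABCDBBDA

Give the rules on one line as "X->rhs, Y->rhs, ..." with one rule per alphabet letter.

A->BDA, B->CAB, C->DAD, D->CDB

  step 2 ⇒ step 3: CDBBDACDBCABCDBBDACABCDBBDACABCDBBDA ⇒ DAD·CDB·CAB·CAB·CDB·BDA·DAD·CDB·CAB·DAD·BDA·CAB·DAD·CDB·CAB·CAB·CDB·BDA·DAD·BDA·CAB·DAD·CDB·CAB·CAB·CDB·BDA·DAD·BDA·CAB·DAD·CDB·CAB·CAB·CDB·BDA
    A ↦ BDA
    B ↦ CAB
    C ↦ DAD
    D ↦ CDB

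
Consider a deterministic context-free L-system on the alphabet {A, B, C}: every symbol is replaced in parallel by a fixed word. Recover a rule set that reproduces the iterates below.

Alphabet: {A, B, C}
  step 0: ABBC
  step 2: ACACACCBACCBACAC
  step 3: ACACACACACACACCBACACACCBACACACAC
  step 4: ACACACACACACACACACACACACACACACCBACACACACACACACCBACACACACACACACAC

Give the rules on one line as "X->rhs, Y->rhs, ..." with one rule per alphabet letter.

  step 3 ⇒ step 4: ACACACACACACACCBACACACCBACACACAC ⇒ AC·AC·AC·AC·AC·AC·AC·AC·AC·AC·AC·AC·AC·AC·AC·CB·AC·AC·AC·AC·AC·AC·AC·CB·AC·AC·AC·AC·AC·AC·AC·AC
    A ↦ AC
    B ↦ CB
    C ↦ AC

A->AC, B->CB, C->AC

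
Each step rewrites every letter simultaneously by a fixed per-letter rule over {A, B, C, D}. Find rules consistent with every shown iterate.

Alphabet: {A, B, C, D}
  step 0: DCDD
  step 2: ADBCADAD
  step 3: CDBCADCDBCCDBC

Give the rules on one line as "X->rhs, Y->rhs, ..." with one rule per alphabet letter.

A->CD, B->A, C->D, D->BC

  step 2 ⇒ step 3: ADBCADAD ⇒ CD·BC·A·D·CD·BC·CD·BC
    A ↦ CD
    B ↦ A
    C ↦ D
    D ↦ BC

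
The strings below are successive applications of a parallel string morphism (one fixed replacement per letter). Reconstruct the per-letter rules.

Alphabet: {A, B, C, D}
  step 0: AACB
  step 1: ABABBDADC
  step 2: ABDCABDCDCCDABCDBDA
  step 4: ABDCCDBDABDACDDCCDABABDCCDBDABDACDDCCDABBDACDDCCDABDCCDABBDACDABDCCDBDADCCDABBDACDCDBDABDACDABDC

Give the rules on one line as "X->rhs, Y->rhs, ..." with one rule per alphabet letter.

  step 1 ⇒ step 2: ABABBDADC ⇒ AB·DC·AB·DC·DC·CD·AB·CD·BDA
    A ↦ AB
    B ↦ DC
    C ↦ BDA
    D ↦ CD

A->AB, B->DC, C->BDA, D->CD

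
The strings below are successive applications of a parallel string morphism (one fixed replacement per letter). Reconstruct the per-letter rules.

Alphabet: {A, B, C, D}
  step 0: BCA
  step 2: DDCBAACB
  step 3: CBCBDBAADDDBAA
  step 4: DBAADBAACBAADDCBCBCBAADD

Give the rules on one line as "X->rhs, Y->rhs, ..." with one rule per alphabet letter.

A->D, B->AA, C->DB, D->CB

  step 3 ⇒ step 4: CBCBDBAADDDBAA ⇒ DB·AA·DB·AA·CB·AA·D·D·CB·CB·CB·AA·D·D
    A ↦ D
    B ↦ AA
    C ↦ DB
    D ↦ CB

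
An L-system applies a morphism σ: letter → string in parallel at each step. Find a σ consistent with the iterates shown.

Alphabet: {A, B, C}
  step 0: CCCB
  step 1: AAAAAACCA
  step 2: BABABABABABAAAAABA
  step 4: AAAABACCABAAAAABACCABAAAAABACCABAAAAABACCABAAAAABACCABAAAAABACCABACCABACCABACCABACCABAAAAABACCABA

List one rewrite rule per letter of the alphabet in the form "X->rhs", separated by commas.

A->BA, B->CCA, C->AA

  step 1 ⇒ step 2: AAAAAACCA ⇒ BA·BA·BA·BA·BA·BA·AA·AA·BA
    A ↦ BA
    C ↦ AA
  step 0 ⇒ step 1: CCCB ⇒ AA·AA·AA·CCA
    B ↦ CCA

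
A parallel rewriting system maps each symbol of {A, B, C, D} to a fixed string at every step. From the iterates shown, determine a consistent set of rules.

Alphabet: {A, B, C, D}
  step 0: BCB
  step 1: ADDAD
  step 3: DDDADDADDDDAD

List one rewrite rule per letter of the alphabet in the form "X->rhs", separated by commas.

  step 0 ⇒ step 1: BCB ⇒ AD·D·AD
    B ↦ AD
    C ↦ D
    A ↦ CC  (constrained at step 1)
    D ↦ CB  (constrained at step 1)

A->CC, B->AD, C->D, D->CB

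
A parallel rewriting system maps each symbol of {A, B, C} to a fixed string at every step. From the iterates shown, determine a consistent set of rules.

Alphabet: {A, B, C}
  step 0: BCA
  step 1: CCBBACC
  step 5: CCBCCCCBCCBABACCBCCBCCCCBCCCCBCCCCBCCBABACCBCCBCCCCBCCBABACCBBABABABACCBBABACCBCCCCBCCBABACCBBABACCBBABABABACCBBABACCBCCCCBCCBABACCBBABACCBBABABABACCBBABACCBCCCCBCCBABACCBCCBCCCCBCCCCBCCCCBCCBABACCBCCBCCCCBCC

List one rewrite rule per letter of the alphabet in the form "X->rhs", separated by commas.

  step 0 ⇒ step 1: BCA ⇒ CCB·BA·CC
    A ↦ CC
    B ↦ CCB
    C ↦ BA

A->CC, B->CCB, C->BA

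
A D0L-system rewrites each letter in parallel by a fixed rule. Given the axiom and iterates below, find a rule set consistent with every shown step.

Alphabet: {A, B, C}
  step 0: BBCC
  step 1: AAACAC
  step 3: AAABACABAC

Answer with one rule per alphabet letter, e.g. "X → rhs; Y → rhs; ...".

A->B, B->A, C->AC

  step 0 ⇒ step 1: BBCC ⇒ A·A·AC·AC
    B ↦ A
    C ↦ AC
    A ↦ B  (constrained at step 1)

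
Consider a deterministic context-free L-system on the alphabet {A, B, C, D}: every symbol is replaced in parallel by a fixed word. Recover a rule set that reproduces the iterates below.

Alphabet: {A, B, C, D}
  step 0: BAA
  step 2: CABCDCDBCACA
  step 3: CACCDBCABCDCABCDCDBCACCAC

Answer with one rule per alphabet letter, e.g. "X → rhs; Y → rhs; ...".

  step 2 ⇒ step 3: CABCDCDBCACA ⇒ CA·C·CDB·CA·BCD·CA·BCD·CDB·CA·C·CA·C
    A ↦ C
    B ↦ CDB
    C ↦ CA
    D ↦ BCD

A->C, B->CDB, C->CA, D->BCD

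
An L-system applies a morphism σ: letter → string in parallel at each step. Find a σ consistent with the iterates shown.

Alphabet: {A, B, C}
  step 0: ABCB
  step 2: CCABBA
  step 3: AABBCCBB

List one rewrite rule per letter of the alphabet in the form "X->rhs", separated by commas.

A->BB, B->C, C->A

  step 2 ⇒ step 3: CCABBA ⇒ A·A·BB·C·C·BB
    A ↦ BB
    B ↦ C
    C ↦ A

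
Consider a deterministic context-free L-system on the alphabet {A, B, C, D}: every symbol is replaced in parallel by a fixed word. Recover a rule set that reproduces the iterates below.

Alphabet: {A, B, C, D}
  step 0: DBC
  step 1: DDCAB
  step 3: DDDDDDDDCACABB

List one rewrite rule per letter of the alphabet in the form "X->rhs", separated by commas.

  step 0 ⇒ step 1: DBC ⇒ DD·CA·B
    B ↦ CA
    C ↦ B
    D ↦ DD
    A ↦ B  (constrained at step 1)

A->B, B->CA, C->B, D->DD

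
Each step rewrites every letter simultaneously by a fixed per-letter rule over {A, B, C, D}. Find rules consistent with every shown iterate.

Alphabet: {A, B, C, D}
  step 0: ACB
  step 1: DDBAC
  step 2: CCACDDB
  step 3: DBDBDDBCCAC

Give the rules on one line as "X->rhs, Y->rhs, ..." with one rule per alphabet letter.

  step 2 ⇒ step 3: CCACDDB ⇒ DB·DB·D·DB·C·C·AC
    A ↦ D
    B ↦ AC
    C ↦ DB
    D ↦ C

A->D, B->AC, C->DB, D->C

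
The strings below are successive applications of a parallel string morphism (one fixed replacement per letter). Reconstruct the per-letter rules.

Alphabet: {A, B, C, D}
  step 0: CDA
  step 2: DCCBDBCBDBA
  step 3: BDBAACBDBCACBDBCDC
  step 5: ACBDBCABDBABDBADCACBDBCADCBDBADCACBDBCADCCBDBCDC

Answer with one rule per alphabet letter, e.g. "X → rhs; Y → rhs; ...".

A->DC, B->C, C->A, D->BDB

  step 2 ⇒ step 3: DCCBDBCBDBA ⇒ BDB·A·A·C·BDB·C·A·C·BDB·C·DC
    A ↦ DC
    B ↦ C
    C ↦ A
    D ↦ BDB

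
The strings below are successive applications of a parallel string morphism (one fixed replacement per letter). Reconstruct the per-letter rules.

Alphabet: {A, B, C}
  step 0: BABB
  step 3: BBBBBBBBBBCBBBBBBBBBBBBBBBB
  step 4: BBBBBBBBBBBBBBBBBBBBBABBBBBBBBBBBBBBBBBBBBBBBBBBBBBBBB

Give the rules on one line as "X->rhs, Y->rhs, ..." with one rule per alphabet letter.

  step 3 ⇒ step 4: BBBBBBBBBBCBBBBBBBBBBBBBBBB ⇒ BB·BB·BB·BB·BB·BB·BB·BB·BB·BB·BA·BB·BB·BB·BB·BB·BB·BB·BB·BB·BB·BB·BB·BB·BB·BB·BB
    B ↦ BB
    C ↦ BA
    A ↦ C  (constrained at step 0)

A->C, B->BB, C->BA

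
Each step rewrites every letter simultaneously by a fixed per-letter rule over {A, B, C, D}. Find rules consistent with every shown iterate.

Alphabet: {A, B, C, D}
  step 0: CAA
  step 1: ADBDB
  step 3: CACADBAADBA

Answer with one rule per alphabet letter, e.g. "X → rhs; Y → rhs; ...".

  step 0 ⇒ step 1: CAA ⇒ A·DB·DB
    A ↦ DB
    C ↦ A
    B ↦ AC  (constrained at step 1)
    D ↦ C  (constrained at step 1)

A->DB, B->AC, C->A, D->C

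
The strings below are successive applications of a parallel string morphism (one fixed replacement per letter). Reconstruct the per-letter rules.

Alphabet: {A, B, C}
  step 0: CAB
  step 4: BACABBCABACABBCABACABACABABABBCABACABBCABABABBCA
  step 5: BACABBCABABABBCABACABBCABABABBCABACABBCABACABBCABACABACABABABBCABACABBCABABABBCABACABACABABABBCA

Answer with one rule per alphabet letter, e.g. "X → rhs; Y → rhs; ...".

  step 4 ⇒ step 5: BACABBCABACABBCABACABACABABABBCABACABBCABABABBCA ⇒ BA·CA·BB·CA·BA·BA·BB·CA·BA·CA·BB·CA·BA·BA·BB·CA·BA·CA·BB·CA·BA·CA·BB·CA·BA·CA·BA·CA·BA·BA·BB·CA·BA·CA·BB·CA·BA·BA·BB·CA·BA·CA·BA·CA·BA·BA·BB·CA
    A ↦ CA
    B ↦ BA
    C ↦ BB

A->CA, B->BA, C->BB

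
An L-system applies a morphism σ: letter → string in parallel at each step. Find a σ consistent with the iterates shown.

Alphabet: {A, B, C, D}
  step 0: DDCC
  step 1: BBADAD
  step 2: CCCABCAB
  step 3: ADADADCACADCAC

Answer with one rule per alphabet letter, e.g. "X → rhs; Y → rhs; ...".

  step 2 ⇒ step 3: CCCABCAB ⇒ AD·AD·AD·CA·C·AD·CA·C
    A ↦ CA
    B ↦ C
    C ↦ AD
  step 0 ⇒ step 1: DDCC ⇒ B·B·AD·AD
    D ↦ B

A->CA, B->C, C->AD, D->B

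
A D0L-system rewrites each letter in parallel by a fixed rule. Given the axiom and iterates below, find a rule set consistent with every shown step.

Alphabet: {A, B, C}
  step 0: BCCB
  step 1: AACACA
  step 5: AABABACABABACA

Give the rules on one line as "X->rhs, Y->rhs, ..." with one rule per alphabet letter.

A->B, B->A, C->AC

  step 0 ⇒ step 1: BCCB ⇒ A·AC·AC·A
    B ↦ A
    C ↦ AC
    A ↦ B  (constrained at step 1)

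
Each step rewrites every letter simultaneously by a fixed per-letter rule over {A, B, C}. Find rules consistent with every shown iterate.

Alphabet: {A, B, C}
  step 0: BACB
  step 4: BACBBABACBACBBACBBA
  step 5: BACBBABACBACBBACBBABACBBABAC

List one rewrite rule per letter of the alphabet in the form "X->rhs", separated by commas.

  step 4 ⇒ step 5: BACBBABACBACBBACBBA ⇒ BA·C·B·BA·BA·C·BA·C·B·BA·C·B·BA·BA·C·B·BA·BA·C
    A ↦ C
    B ↦ BA
    C ↦ B

A->C, B->BA, C->B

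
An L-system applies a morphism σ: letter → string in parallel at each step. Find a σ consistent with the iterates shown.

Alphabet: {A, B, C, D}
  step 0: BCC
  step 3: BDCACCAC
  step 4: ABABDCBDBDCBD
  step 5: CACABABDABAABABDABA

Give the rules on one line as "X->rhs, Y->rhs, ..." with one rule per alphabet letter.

  step 4 ⇒ step 5: ABABDCBDBDCBD ⇒ C·A·C·A·BA·BD·A·BA·A·BA·BD·A·BA
    A ↦ C
    B ↦ A
    C ↦ BD
    D ↦ BA

A->C, B->A, C->BD, D->BA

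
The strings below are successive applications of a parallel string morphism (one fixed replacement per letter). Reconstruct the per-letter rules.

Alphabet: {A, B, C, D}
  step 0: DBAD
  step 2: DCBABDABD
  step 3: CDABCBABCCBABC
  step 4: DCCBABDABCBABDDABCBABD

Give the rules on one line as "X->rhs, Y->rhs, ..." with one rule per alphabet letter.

A->CB, B->AB, C->D, D->C

  step 3 ⇒ step 4: CDABCBABCCBABC ⇒ D·C·CB·AB·D·AB·CB·AB·D·D·AB·CB·AB·D
    A ↦ CB
    B ↦ AB
    C ↦ D
    D ↦ C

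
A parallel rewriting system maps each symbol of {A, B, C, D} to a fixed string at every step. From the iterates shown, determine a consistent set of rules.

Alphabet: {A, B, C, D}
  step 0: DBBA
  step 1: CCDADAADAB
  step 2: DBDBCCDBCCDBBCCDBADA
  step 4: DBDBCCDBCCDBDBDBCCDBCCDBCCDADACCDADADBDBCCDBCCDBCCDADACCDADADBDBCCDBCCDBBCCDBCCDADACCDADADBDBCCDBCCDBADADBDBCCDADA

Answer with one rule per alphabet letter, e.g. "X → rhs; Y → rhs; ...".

  step 1 ⇒ step 2: CCDADAADAB ⇒ DB·DB·CCD·B·CCD·B·B·CCD·B·ADA
    A ↦ B
    B ↦ ADA
    C ↦ DB
    D ↦ CCD

A->B, B->ADA, C->DB, D->CCD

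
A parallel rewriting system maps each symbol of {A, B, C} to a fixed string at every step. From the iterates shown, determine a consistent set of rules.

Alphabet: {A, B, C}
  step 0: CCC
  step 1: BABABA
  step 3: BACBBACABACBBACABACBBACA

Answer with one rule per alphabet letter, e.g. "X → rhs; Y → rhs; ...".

  step 0 ⇒ step 1: CCC ⇒ BA·BA·BA
    C ↦ BA
    A ↦ CB  (constrained at step 1)
    B ↦ CA  (constrained at step 1)

A->CB, B->CA, C->BA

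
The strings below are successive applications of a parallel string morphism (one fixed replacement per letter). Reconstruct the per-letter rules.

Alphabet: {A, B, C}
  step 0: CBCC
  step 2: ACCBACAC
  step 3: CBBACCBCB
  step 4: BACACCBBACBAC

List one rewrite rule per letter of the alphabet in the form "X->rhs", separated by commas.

A->C, B->AC, C->B

  step 3 ⇒ step 4: CBBACCBCB ⇒ B·AC·AC·C·B·B·AC·B·AC
    A ↦ C
    B ↦ AC
    C ↦ B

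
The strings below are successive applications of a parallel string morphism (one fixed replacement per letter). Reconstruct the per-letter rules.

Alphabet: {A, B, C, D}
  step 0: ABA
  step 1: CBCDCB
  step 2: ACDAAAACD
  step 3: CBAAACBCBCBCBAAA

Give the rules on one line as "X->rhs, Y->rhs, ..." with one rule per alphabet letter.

  step 2 ⇒ step 3: ACDAAAACD ⇒ CB·A·AA·CB·CB·CB·CB·A·AA
    A ↦ CB
    C ↦ A
    D ↦ AA
  step 0 ⇒ step 1: ABA ⇒ CB·CD·CB
    B ↦ CD

A->CB, B->CD, C->A, D->AA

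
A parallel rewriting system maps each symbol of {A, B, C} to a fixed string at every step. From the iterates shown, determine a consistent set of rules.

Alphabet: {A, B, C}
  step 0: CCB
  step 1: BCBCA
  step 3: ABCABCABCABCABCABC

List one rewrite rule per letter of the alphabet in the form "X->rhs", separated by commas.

  step 0 ⇒ step 1: CCB ⇒ BC·BC·A
    B ↦ A
    C ↦ BC
    A ↦ ABC  (constrained at step 1)

A->ABC, B->A, C->BC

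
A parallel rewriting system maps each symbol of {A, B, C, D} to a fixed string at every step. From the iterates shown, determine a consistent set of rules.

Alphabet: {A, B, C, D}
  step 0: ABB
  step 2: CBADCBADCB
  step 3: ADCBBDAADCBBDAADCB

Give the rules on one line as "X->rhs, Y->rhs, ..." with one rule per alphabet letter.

A->B, B->CB, C->AD, D->DA

  step 2 ⇒ step 3: CBADCBADCB ⇒ AD·CB·B·DA·AD·CB·B·DA·AD·CB
    A ↦ B
    B ↦ CB
    C ↦ AD
    D ↦ DA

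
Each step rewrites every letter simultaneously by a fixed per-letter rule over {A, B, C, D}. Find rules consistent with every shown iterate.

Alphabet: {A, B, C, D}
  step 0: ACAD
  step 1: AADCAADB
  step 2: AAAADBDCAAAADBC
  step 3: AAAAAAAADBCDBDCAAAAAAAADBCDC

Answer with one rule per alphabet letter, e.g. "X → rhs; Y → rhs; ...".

  step 2 ⇒ step 3: AAAADBDCAAAADBC ⇒ AA·AA·AA·AA·DB·C·DB·DC·AA·AA·AA·AA·DB·C·DC
    A ↦ AA
    B ↦ C
    C ↦ DC
    D ↦ DB

A->AA, B->C, C->DC, D->DB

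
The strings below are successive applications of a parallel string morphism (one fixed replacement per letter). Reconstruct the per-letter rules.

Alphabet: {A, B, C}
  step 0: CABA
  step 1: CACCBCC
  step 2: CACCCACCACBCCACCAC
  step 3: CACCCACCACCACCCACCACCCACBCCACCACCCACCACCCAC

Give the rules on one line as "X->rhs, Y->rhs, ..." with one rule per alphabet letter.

A->C, B->BC, C->CAC

  step 2 ⇒ step 3: CACCCACCACBCCACCAC ⇒ CAC·C·CAC·CAC·CAC·C·CAC·CAC·C·CAC·BC·CAC·CAC·C·CAC·CAC·C·CAC
    A ↦ C
    B ↦ BC
    C ↦ CAC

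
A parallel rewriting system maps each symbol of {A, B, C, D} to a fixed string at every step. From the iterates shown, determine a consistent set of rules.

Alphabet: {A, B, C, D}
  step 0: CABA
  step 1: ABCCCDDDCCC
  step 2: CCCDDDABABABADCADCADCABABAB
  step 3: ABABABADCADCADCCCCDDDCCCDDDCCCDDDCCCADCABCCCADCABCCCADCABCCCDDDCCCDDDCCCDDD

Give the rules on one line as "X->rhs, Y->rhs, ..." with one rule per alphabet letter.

  step 2 ⇒ step 3: CCCDDDABABABADCADCADCABABAB ⇒ AB·AB·AB·ADC·ADC·ADC·CCC·DDD·CCC·DDD·CCC·DDD·CCC·ADC·AB·CCC·ADC·AB·CCC·ADC·AB·CCC·DDD·CCC·DDD·CCC·DDD
    A ↦ CCC
    B ↦ DDD
    C ↦ AB
    D ↦ ADC

A->CCC, B->DDD, C->AB, D->ADC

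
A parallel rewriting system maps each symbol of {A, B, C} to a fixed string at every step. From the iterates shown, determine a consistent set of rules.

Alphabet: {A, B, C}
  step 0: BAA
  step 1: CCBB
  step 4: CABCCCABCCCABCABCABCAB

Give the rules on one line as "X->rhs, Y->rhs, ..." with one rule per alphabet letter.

A->B, B->CC, C->CA

  step 0 ⇒ step 1: BAA ⇒ CC·B·B
    A ↦ B
    B ↦ CC
    C ↦ CA  (constrained at step 1)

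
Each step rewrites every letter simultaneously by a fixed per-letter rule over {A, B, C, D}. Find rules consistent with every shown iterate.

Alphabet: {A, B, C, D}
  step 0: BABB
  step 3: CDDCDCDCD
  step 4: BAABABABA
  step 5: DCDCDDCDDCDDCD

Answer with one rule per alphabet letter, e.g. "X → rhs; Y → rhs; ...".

A->CD, B->D, C->B, D->A

  step 4 ⇒ step 5: BAABABABA ⇒ D·CD·CD·D·CD·D·CD·D·CD
    A ↦ CD
    B ↦ D
  step 3 ⇒ step 4: CDDCDCDCD ⇒ B·A·A·B·A·B·A·B·A
    C ↦ B
  step 3 ⇒ step 4: CDDCDCDCD ⇒ B·A·A·B·A·B·A·B·A
    D ↦ A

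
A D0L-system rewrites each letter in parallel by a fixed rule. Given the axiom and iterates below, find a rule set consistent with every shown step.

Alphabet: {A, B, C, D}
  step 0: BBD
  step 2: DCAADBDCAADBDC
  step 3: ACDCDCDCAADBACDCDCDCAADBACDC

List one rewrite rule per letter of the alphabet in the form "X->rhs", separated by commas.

A->DC, B->ADB, C->CDC, D->A

  step 2 ⇒ step 3: DCAADBDCAADBDC ⇒ A·CDC·DC·DC·A·ADB·A·CDC·DC·DC·A·ADB·A·CDC
    A ↦ DC
    B ↦ ADB
    C ↦ CDC
    D ↦ A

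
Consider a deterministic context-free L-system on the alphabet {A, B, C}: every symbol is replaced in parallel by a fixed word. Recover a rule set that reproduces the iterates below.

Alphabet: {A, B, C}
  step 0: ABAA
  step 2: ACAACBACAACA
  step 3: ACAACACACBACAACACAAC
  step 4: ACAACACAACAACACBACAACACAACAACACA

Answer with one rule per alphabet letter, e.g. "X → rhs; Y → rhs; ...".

  step 3 ⇒ step 4: ACAACACACBACAACACAAC ⇒ AC·A·AC·AC·A·AC·A·AC·A·CB·AC·A·AC·AC·A·AC·A·AC·AC·A
    A ↦ AC
    B ↦ CB
    C ↦ A

A->AC, B->CB, C->A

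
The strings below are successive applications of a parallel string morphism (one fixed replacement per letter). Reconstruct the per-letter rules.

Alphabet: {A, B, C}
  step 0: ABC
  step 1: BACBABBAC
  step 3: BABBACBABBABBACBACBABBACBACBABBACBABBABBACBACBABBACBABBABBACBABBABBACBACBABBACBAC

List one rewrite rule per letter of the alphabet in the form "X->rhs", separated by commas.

  step 0 ⇒ step 1: ABC ⇒ BAC·BAB·BAC
    A ↦ BAC
    B ↦ BAB
    C ↦ BAC

A->BAC, B->BAB, C->BAC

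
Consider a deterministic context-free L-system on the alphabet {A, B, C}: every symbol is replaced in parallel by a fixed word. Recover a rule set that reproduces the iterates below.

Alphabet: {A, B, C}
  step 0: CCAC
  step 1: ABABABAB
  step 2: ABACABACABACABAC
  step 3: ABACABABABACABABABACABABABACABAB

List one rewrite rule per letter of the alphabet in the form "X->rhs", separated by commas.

A->AB, B->AC, C->AB

  step 2 ⇒ step 3: ABACABACABACABAC ⇒ AB·AC·AB·AB·AB·AC·AB·AB·AB·AC·AB·AB·AB·AC·AB·AB
    A ↦ AB
    B ↦ AC
    C ↦ AB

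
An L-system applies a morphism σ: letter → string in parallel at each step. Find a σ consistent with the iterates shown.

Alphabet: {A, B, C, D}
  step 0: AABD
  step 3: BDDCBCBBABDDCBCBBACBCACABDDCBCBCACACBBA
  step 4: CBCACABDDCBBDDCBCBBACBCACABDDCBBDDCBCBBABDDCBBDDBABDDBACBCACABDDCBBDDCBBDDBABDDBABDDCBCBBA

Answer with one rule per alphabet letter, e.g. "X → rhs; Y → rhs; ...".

  step 3 ⇒ step 4: BDDCBCBBABDDCBCBBACBCACABDDCBCBCACACBBA ⇒ CB·CA·CA·BDD·CB·BDD·CB·CB·BA·CB·CA·CA·BDD·CB·BDD·CB·CB·BA·BDD·CB·BDD·BA·BDD·BA·CB·CA·CA·BDD·CB·BDD·CB·BDD·BA·BDD·BA·BDD·CB·CB·BA
    A ↦ BA
    B ↦ CB
    C ↦ BDD
    D ↦ CA

A->BA, B->CB, C->BDD, D->CA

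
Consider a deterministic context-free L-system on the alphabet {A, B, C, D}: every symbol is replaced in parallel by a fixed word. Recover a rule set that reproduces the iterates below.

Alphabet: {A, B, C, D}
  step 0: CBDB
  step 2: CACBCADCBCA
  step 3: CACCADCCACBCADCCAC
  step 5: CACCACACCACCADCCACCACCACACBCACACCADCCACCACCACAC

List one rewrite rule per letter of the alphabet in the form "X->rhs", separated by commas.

  step 2 ⇒ step 3: CACBCADCBCA ⇒ CA·C·CA·DC·CA·C·B·CA·DC·CA·C
    A ↦ C
    B ↦ DC
    C ↦ CA
    D ↦ B

A->C, B->DC, C->CA, D->B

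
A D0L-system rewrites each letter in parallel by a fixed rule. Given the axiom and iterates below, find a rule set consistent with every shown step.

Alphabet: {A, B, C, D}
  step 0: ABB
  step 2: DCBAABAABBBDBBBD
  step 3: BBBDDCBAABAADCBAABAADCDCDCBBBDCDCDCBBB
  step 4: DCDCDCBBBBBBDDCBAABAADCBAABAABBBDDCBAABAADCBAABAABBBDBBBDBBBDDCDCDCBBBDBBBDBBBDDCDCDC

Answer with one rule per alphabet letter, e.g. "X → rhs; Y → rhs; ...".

A->BAA, B->DC, C->D, D->BBB

  step 3 ⇒ step 4: BBBDDCBAABAADCBAABAADCDCDCBBBDCDCDCBBB ⇒ DC·DC·DC·BBB·BBB·D·DC·BAA·BAA·DC·BAA·BAA·BBB·D·DC·BAA·BAA·DC·BAA·BAA·BBB·D·BBB·D·BBB·D·DC·DC·DC·BBB·D·BBB·D·BBB·D·DC·DC·DC
    A ↦ BAA
    B ↦ DC
    C ↦ D
    D ↦ BBB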